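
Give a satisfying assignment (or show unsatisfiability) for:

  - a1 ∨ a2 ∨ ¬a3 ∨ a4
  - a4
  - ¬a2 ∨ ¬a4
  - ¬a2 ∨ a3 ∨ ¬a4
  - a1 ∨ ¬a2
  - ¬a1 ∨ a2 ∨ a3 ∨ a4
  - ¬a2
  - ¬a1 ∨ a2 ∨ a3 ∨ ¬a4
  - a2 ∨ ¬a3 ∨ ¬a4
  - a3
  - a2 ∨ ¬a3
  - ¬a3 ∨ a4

The formula is unsatisfiable.

Case a2 = True:
  Clause (¬a2) is falsified — contradiction.
Case a2 = False:
  (a4) forces a4 = True.
  (a2 ∨ ¬a3 ∨ ¬a4) forces a3 = False.
  Clause (a3) is falsified — contradiction.
Both cases fail, so the formula is unsatisfiable.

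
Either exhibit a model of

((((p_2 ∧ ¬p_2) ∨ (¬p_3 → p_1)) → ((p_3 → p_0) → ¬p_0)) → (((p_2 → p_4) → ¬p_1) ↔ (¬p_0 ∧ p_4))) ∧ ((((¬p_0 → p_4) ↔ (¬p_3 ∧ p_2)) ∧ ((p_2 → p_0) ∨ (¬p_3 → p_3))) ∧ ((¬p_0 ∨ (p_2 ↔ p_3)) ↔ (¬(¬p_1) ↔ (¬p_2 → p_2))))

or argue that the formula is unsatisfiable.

UNSATISFIABLE

Case p_0 = True: the formula simplifies to (¬(((p_2 ∧ ¬p_2) ∨ (¬p_3 → p_1))) → ¬(((p_2 → p_4) → ¬p_1))) ∧ ((¬p_3 ∧ p_2) ∧ ((p_2 ↔ p_3) ↔ (¬(¬p_1) ↔ (¬p_2 → p_2)))).
  p_2 = True: simplifies to (¬((¬p_3 → p_1)) → ¬((p_4 → ¬p_1))) ∧ (¬p_3 ∧ (p_3 ↔ ¬(¬p_1))).
    p_1 = True: simplifies to ¬p_3 ∧ p_3.
      p_3 = True: the conjunct ¬p_3 is False.
      p_3 = False: the conjunct p_3 is False.
    p_1 = False: simplifies to p_3 ∧ (¬p_3 ∧ ¬p_3).
      p_3 = True: the conjunct ¬p_3 is False.
      p_3 = False: the conjunct p_3 is False.
  p_2 = False: the conjunct p_2 is False.
Case p_0 = False: the formula simplifies to (((p_2 → p_4) → ¬p_1) ↔ p_4) ∧ (((p_4 ↔ (¬p_3 ∧ p_2)) ∧ (¬p_2 ∨ (¬p_3 → p_3))) ∧ (¬(¬p_1) ↔ (¬p_2 → p_2))).
  p_2 = True: simplifies to ((p_4 → ¬p_1) ↔ p_4) ∧ (((p_4 ↔ ¬p_3) ∧ (¬p_3 → p_3)) ∧ ¬(¬p_1)).
    p_3 = True: simplifies to ((p_4 → ¬p_1) ↔ p_4) ∧ (¬p_4 ∧ ¬(¬p_1)).
      p_4 = True: the conjunct ¬p_4 is False.
      p_4 = False: the conjunct (p_4 → ¬p_1) ↔ p_4 becomes (False → ¬p_1) ↔ False = False.
    p_3 = False: the conjunct ¬p_3 → p_3 becomes ¬False → False = False.
  p_2 = False: simplifies to (¬p_1 ↔ p_4) ∧ (¬p_4 ∧ ¬p_1).
    p_1 = True: the conjunct ¬p_1 is False.
    p_1 = False: simplifies to p_4 ∧ ¬p_4.
      p_4 = True: the conjunct ¬p_4 is False.
      p_4 = False: the conjunct p_4 is False.
Both cases fail — unsatisfiable.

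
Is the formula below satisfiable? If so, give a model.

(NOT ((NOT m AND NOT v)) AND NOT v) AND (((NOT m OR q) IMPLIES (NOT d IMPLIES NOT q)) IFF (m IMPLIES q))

m: True, d: True, v: False, q: True

  NOT ((NOT m AND NOT v)) AND NOT v = True
    NOT ((NOT m AND NOT v)) = True
      NOT m AND NOT v = False
        NOT m = False
        NOT v = True
    NOT v = True
  ((NOT m OR q) IMPLIES (NOT d IMPLIES NOT q)) IFF (m IMPLIES q) = True
    (NOT m OR q) IMPLIES (NOT d IMPLIES NOT q) = True
      NOT m OR q = True
        NOT m = False
      NOT d IMPLIES NOT q = True
        NOT d = False
        NOT q = False
    m IMPLIES q = True
Both conjuncts True, so the formula holds.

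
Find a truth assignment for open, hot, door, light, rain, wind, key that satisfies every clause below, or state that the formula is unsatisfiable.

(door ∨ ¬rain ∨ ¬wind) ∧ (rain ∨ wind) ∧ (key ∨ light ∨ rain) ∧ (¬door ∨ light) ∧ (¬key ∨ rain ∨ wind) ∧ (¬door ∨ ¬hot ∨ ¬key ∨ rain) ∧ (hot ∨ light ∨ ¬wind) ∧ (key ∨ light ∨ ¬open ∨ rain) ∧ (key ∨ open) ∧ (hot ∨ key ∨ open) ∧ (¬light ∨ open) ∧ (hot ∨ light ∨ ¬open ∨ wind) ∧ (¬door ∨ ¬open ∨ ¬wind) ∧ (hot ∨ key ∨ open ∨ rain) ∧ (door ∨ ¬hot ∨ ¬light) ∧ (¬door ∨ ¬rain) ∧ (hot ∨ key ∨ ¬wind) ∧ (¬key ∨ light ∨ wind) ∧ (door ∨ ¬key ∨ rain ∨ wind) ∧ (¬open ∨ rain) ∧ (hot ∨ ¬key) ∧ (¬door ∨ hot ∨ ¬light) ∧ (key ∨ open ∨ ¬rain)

Set open = True.
  then (¬open ∨ rain) forces rain = True.
  then (¬door ∨ ¬rain) forces door = False.
  then (door ∨ ¬rain ∨ ¬wind) forces wind = False.
Set hot = False.
  then (hot ∨ light ∨ ¬open ∨ wind) forces light = True.
  then (hot ∨ ¬key) forces key = False.
All clauses satisfied.

open = True; hot = False; door = False; light = True; rain = True; wind = False; key = False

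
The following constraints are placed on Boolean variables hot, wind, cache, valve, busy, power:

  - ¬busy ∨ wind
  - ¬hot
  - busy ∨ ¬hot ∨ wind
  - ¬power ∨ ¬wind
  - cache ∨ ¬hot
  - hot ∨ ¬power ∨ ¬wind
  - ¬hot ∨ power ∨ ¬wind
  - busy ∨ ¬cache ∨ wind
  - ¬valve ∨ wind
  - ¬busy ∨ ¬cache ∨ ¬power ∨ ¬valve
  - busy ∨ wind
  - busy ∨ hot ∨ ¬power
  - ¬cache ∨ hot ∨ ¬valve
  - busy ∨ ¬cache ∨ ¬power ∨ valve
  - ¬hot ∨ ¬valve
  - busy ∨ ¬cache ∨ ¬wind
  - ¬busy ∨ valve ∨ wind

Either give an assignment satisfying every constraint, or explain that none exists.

hot = False; wind = True; cache = True; valve = False; busy = True; power = False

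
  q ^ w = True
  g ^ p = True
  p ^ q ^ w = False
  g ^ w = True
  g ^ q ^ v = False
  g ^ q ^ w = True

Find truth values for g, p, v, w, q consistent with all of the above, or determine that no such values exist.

g = False, p = True, v = False, w = True, q = False

q ^ w = F ^ T = True ✓
g ^ p = F ^ T = True ✓
p ^ q ^ w = T ^ F ^ T = False ✓
g ^ w = F ^ T = True ✓
g ^ q ^ v = F ^ F ^ F = False ✓
g ^ q ^ w = F ^ F ^ T = True ✓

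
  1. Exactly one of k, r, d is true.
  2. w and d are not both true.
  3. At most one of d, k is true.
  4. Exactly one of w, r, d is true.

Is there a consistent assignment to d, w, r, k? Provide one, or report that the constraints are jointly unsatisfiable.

d: True, w: False, r: False, k: False

  (1) {k, r, d}: 1 true — exactly one ✓
  (2) w=F, d=T — not both ✓
  (3) {d, k}: 1 true — at most one ✓
  (4) {w, r, d}: 1 true — exactly one ✓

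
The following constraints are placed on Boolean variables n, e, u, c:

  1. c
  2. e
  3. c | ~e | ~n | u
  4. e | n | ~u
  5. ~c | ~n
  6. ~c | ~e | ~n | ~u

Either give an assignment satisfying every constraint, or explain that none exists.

Unit clause (c) forces c = True.
Unit clause (e) forces e = True.
In (~c | ~n) only ~n is left, so n = False.
Set u = False.
Check each clause:
  (c): c holds.
  (e): e holds.
  (c | ~e | ~n | u): c holds.
  (e | n | ~u): e holds.
  (~c | ~n): ~n holds.
  (~c | ~e | ~n | ~u): ~n holds.
All clauses satisfied.

n: False, e: True, u: False, c: True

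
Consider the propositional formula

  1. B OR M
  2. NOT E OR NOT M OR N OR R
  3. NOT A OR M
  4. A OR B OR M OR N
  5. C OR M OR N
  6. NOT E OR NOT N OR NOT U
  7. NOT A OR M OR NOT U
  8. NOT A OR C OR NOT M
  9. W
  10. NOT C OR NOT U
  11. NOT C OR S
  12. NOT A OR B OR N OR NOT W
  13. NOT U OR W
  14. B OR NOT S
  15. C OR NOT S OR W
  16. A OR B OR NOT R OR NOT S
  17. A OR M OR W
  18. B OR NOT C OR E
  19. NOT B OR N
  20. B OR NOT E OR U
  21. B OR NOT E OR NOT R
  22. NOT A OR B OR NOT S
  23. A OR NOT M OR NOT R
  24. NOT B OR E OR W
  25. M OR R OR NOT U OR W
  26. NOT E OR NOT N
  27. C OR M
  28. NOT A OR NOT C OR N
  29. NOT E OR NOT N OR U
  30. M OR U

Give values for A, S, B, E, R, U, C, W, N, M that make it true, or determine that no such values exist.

Unit clause (W) forces W = True.
Set A = False.
Set S = False.
  then (NOT C OR S) forces C = False.
  then (C OR M) forces M = True.
  then (A OR NOT M OR NOT R) forces R = False.
Set B = False.
Try E = True:
  (NOT E OR NOT M OR N OR R) forces N = True.
  clause (NOT E OR NOT N) is falsified — backtrack.
So E = False.
Set U = False.
Set N = True.
All clauses satisfied.

A=F; S=F; B=F; E=F; R=F; U=F; C=F; W=T; N=T; M=T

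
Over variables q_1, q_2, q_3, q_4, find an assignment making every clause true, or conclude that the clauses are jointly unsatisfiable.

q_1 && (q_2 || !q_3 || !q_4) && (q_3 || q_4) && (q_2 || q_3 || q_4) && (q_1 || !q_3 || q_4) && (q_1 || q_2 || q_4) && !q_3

Unit clause (q_1) forces q_1 = True.
Unit clause (!q_3) forces q_3 = False.
In (q_3 || q_4) only q_4 is left, so q_4 = True.
Set q_2 = False.
Check each clause:
  (q_1): q_1 holds.
  (q_2 || !q_3 || !q_4): !q_3 holds.
  (q_3 || q_4): q_4 holds.
  (q_2 || q_3 || q_4): q_4 holds.
  (q_1 || !q_3 || q_4): q_1 holds.
  (q_1 || q_2 || q_4): q_1 holds.
  (!q_3): !q_3 holds.
All clauses satisfied.

q_1 = True, q_2 = False, q_3 = False, q_4 = True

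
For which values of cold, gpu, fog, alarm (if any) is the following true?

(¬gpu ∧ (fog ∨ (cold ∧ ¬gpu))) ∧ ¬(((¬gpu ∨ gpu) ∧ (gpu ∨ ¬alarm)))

cold = True; gpu = False; fog = True; alarm = True

  ¬gpu ∧ (fog ∨ (cold ∧ ¬gpu)) = True
    ¬gpu = True
    fog ∨ (cold ∧ ¬gpu) = True
      cold ∧ ¬gpu = True
        ¬gpu = True
  ¬(((¬gpu ∨ gpu) ∧ (gpu ∨ ¬alarm))) = True
    (¬gpu ∨ gpu) ∧ (gpu ∨ ¬alarm) = False
      ¬gpu ∨ gpu = True
        ¬gpu = True
      gpu ∨ ¬alarm = False
        ¬alarm = False
Both conjuncts True, so the formula holds.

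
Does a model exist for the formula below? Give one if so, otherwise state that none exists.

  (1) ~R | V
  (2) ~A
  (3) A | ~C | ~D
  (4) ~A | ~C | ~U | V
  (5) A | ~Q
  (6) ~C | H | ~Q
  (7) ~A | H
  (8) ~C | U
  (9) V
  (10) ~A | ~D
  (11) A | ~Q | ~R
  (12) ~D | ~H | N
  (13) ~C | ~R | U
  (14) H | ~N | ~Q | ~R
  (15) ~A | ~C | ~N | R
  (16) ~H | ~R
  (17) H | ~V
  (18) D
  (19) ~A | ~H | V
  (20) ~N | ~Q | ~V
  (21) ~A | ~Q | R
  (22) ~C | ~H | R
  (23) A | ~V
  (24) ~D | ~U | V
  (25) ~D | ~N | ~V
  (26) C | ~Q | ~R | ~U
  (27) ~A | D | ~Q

Case V = True:
  (~A) forces A = False.
  Clause (A | ~V) is falsified — contradiction.
Case V = False:
  Clause (V) is falsified — contradiction.
Both cases fail, so the formula is unsatisfiable.

UNSATISFIABLE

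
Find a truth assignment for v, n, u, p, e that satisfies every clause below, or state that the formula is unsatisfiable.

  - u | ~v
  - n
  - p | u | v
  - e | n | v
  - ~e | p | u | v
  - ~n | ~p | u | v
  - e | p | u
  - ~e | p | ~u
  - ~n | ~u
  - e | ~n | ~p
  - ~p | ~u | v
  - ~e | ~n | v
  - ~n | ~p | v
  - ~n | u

Case n = True:
  (~n | ~u) forces u = False.
  Clause (~n | u) is falsified — contradiction.
Case n = False:
  Clause (n) is falsified — contradiction.
Both cases fail, so the formula is unsatisfiable.

No satisfying assignment exists.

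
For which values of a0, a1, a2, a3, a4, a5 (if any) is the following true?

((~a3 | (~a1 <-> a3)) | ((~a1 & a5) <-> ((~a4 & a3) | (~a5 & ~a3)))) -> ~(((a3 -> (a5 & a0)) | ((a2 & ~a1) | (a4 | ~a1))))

a0 = False; a1 = True; a2 = False; a3 = True; a4 = False; a5 = True

  ((~a3 | (~a1 <-> a3)) | ((~a1 & a5) <-> ((~a4 & a3) | (~a5 & ~a3)))) -> ~(((a3 -> (a5 & a0)) | ((a2 & ~a1) | (a4 | ~a1)))) = True
    (~a3 | (~a1 <-> a3)) | ((~a1 & a5) <-> ((~a4 & a3) | (~a5 & ~a3))) = False
      ~a3 | (~a1 <-> a3) = False
        ~a3 = False
        ~a1 <-> a3 = False
          ~a1 = False
      (~a1 & a5) <-> ((~a4 & a3) | (~a5 & ~a3)) = False
        ~a1 & a5 = False
          ~a1 = False
        (~a4 & a3) | (~a5 & ~a3) = True
          ~a4 & a3 = True
            ~a4 = True
          ~a5 & ~a3 = False
            ~a5 = False
            ~a3 = False
    ~(((a3 -> (a5 & a0)) | ((a2 & ~a1) | (a4 | ~a1)))) = True
      (a3 -> (a5 & a0)) | ((a2 & ~a1) | (a4 | ~a1)) = False
        a3 -> (a5 & a0) = False
          a5 & a0 = False
        (a2 & ~a1) | (a4 | ~a1) = False
          a2 & ~a1 = False
            ~a1 = False
          a4 | ~a1 = False
            ~a1 = False
The formula evaluates to True.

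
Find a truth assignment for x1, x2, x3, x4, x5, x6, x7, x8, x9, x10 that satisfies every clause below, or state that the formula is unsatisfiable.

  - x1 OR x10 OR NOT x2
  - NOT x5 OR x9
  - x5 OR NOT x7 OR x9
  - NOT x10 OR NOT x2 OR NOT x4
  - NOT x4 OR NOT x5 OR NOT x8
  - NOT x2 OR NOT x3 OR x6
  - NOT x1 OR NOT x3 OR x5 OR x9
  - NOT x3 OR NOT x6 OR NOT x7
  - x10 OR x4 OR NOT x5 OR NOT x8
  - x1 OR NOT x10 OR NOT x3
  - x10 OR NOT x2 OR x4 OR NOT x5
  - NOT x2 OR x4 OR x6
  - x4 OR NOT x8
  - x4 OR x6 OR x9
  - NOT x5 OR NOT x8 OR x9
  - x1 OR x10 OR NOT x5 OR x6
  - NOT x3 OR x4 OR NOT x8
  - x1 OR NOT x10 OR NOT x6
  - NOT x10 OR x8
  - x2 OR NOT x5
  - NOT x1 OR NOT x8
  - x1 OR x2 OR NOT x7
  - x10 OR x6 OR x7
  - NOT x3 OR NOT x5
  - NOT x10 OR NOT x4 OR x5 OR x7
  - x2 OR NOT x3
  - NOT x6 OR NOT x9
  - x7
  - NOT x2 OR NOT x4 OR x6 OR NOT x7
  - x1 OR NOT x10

Unit clause (x7) forces x7 = True.
Set x1 = True.
  then (NOT x1 OR NOT x8) forces x8 = False.
  then (NOT x10 OR x8) forces x10 = False.
Set x2 = False.
  then (x2 OR NOT x5) forces x5 = False.
  then (x2 OR NOT x3) forces x3 = False.
  then (x5 OR NOT x7 OR x9) forces x9 = True.
  then (NOT x6 OR NOT x9) forces x6 = False.
Set x4 = False.
All clauses satisfied.

x1=T; x2=F; x3=F; x4=F; x5=F; x6=F; x7=T; x8=F; x9=T; x10=F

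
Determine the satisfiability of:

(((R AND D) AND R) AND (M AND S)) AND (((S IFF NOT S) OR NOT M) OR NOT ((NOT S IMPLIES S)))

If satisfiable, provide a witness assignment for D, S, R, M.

Case S = True: the formula simplifies to (((R AND D) AND R) AND M) AND NOT M.
  M = True: the conjunct NOT M is False.
  M = False: the conjunct M is False.
Case S = False: the conjunct S is False.
Both cases fail — unsatisfiable.

Unsatisfiable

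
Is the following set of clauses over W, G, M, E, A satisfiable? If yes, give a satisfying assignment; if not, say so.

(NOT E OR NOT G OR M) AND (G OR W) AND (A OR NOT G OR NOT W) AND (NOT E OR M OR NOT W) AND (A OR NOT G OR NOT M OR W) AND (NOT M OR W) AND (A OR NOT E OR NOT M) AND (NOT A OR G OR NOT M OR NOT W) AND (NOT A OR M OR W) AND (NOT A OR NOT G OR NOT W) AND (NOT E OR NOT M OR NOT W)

Set W = True.
Try G = True:
  (A OR NOT G OR NOT W) forces A = True.
  clause (NOT A OR NOT G OR NOT W) is falsified — backtrack.
So G = False.
Set M = False.
  then (NOT E OR M OR NOT W) forces E = False.
Set A = False.
All clauses satisfied.

W: True, G: False, M: False, E: False, A: False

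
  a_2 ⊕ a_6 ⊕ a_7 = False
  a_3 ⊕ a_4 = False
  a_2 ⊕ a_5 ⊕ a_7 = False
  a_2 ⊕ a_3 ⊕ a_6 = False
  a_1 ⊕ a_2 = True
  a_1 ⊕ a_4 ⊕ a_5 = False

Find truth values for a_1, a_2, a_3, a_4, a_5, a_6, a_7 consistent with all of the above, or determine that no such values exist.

Unsatisfiable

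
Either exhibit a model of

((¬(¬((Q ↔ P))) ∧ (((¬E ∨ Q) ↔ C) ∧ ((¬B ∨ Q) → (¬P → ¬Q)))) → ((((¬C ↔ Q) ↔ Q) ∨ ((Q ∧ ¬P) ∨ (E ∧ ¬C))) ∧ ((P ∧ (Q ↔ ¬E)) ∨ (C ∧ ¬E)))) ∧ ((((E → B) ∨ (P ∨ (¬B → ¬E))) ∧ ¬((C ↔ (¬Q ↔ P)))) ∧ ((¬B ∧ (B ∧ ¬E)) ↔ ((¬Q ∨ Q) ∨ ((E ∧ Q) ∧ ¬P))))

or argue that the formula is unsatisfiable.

The conjunct (¬B ∧ (B ∧ ¬E)) ↔ ((¬Q ∨ Q) ∨ ((E ∧ Q) ∧ ¬P)) is unsatisfiable on its own:
  Q = True: simplifies to ¬B ∧ (B ∧ ¬E).
    B = True: the conjunct ¬B is False.
    B = False: the conjunct B is False.
  Q = False: simplifies to ¬B ∧ (B ∧ ¬E).
    B = True: the conjunct ¬B is False.
    B = False: the conjunct B is False.
So the whole conjunction is unsatisfiable.

Unsatisfiable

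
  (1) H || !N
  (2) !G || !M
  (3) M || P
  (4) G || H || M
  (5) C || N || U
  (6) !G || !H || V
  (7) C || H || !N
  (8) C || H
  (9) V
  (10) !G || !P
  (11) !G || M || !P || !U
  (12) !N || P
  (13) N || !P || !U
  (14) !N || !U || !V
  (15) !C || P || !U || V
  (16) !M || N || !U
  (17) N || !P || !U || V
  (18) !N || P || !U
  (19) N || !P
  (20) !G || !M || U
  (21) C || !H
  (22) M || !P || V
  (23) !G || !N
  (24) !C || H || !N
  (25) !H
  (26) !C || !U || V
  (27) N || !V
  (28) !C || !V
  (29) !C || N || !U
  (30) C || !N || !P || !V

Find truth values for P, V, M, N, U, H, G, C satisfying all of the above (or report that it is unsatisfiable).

Unsatisfiable — no assignment works.

Case V = True:
  (!H) forces H = False.
  (H || !N) forces N = False.
  Clause (N || !V) is falsified — contradiction.
Case V = False:
  Clause (V) is falsified — contradiction.
Both cases fail, so the formula is unsatisfiable.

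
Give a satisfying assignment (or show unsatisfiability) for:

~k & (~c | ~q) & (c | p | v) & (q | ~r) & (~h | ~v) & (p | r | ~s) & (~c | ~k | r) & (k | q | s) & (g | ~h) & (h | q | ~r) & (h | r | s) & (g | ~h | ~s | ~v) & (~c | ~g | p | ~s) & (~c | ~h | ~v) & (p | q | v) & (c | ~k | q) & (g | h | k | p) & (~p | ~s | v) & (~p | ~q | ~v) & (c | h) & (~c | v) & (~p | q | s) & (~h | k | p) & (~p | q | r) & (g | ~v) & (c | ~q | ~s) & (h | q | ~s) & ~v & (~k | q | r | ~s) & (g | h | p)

v = False, p = True, h = True, s = False, k = False, q = True, g = True, r = False, c = False

Unit clause (~k) forces k = False.
Unit clause (~v) forces v = False.
In (~c | v) only ~c is left, so c = False.
In (c | p | v) only p is left, so p = True.
In (~p | ~s | v) only ~s is left, so s = False.
In (c | h) only h is left, so h = True.
In (~p | q | s) only q is left, so q = True.
In (g | ~h) only g is left, so g = True.
Set r = False.
All clauses satisfied.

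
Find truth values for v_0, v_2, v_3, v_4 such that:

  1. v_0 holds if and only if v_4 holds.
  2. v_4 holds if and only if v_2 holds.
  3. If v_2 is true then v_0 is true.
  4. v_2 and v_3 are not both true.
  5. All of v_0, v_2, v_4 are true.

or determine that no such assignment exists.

v_0=T, v_2=T, v_3=F, v_4=T

  (1) v_0=T, v_4=T — same ✓
  (2) v_4=T, v_2=T — same ✓
  (3) v_2=T ⇒ v_0: T ✓
  (4) v_2=T, v_3=F — not both ✓
  (5) {v_0, v_2, v_4}: all 3 true ✓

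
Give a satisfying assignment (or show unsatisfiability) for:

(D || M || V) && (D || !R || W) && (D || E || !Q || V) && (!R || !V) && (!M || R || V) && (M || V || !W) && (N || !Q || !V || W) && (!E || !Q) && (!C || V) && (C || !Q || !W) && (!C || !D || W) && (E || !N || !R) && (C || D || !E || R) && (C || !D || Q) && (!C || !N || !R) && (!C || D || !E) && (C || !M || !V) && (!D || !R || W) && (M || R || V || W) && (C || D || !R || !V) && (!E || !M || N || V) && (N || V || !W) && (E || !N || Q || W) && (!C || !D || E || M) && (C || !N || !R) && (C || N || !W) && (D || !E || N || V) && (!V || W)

V = True; D = True; Q = True; W = True; N = True; M = True; R = False; C = True; E = False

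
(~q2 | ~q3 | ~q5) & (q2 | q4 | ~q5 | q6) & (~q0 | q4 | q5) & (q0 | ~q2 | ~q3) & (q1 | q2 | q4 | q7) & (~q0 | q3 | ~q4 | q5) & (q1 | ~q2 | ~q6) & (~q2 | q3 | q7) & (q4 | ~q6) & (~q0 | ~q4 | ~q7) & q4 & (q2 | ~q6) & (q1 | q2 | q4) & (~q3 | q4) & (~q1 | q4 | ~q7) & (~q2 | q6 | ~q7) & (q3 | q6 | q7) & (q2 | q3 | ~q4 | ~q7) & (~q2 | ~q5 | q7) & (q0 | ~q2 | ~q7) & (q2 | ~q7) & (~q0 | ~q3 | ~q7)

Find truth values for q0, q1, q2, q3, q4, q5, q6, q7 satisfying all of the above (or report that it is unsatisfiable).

Unit clause (q4) forces q4 = True.
Set q0 = False.
Set q1 = True.
Try q2 = True:
  (q0 | ~q2 | ~q3) forces q3 = False.
  (~q2 | q3 | q7) forces q7 = True.
  clause (q0 | ~q2 | ~q7) is falsified — backtrack.
So q2 = False.
  then (q2 | ~q6) forces q6 = False.
  then (q2 | ~q7) forces q7 = False.
  then (q3 | q6 | q7) forces q3 = True.
Set q5 = False.
All clauses satisfied.

q0: False; q1: True; q2: False; q3: True; q4: True; q5: False; q6: False; q7: False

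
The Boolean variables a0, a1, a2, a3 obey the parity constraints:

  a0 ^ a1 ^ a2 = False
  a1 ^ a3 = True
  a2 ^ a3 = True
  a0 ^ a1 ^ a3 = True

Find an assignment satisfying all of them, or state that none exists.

a0 = False, a1 = True, a2 = True, a3 = False

a0 ^ a1 ^ a2 = F ^ T ^ T = False ✓
a1 ^ a3 = T ^ F = True ✓
a2 ^ a3 = T ^ F = True ✓
a0 ^ a1 ^ a3 = F ^ T ^ F = True ✓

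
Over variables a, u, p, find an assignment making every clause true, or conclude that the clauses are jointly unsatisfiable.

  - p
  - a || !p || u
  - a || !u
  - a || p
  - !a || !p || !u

a = True; u = False; p = True

Unit clause (p) forces p = True.
Set a = True.
  then (!a || !p || !u) forces u = False.
Check each clause:
  (p): p holds.
  (a || !p || u): a holds.
  (a || !u): a holds.
  (a || p): a holds.
  (!a || !p || !u): !u holds.
All clauses satisfied.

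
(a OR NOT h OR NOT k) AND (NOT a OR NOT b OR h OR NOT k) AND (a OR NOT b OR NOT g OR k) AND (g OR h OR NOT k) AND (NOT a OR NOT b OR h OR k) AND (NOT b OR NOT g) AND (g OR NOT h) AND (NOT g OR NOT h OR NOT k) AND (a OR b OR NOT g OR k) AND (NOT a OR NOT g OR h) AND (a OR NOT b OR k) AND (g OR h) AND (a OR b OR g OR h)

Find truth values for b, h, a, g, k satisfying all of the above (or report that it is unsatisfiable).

Try b = True:
  (NOT b OR NOT g) forces g = False.
  (g OR NOT h) forces h = False.
  clause (g OR h) is falsified — backtrack.
So b = False.
Set h = True.
  then (g OR NOT h) forces g = True.
  then (NOT g OR NOT h OR NOT k) forces k = False.
  then (a OR b OR NOT g OR k) forces a = True.
All clauses satisfied.

b=F, h=T, a=T, g=T, k=F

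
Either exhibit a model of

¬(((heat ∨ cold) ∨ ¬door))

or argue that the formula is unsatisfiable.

door: True, cold: False, heat: False

  ¬(((heat ∨ cold) ∨ ¬door)) = True
    (heat ∨ cold) ∨ ¬door = False
      heat ∨ cold = False
      ¬door = False
The formula evaluates to True.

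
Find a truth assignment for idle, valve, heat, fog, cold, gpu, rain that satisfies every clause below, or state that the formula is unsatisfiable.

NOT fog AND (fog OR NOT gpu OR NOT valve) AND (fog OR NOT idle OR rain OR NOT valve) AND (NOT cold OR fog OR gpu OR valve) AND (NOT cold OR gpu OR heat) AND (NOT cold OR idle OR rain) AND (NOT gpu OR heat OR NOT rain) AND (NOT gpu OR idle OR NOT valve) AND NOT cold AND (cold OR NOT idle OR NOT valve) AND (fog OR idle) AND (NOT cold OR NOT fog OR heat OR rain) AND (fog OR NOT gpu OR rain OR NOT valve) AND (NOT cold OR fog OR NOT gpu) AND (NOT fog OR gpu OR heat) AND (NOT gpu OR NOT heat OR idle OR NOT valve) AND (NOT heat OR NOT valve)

idle=T, valve=F, heat=T, fog=F, cold=F, gpu=T, rain=T

Unit clause (NOT fog) forces fog = False.
Unit clause (NOT cold) forces cold = False.
In (fog OR idle) only idle is left, so idle = True.
In (cold OR NOT idle OR NOT valve) only NOT valve is left, so valve = False.
Set heat = True.
Set gpu = True.
Set rain = True.
All clauses satisfied.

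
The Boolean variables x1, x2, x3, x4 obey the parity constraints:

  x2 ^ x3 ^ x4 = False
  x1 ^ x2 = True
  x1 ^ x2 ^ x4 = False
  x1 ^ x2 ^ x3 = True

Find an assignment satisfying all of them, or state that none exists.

x1 = False, x2 = True, x3 = False, x4 = True

x2 ^ x3 ^ x4 = T ^ F ^ T = False ✓
x1 ^ x2 = F ^ T = True ✓
x1 ^ x2 ^ x4 = F ^ T ^ T = False ✓
x1 ^ x2 ^ x3 = F ^ T ^ F = True ✓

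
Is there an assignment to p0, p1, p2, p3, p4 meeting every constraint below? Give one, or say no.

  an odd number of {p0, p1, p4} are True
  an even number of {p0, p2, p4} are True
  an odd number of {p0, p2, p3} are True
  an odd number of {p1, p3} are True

p0: True, p1: False, p2: True, p3: True, p4: False

{p0, p1, p4}: 1 true → odd ✓
{p0, p2, p4}: 2 true → even ✓
{p0, p2, p3}: 3 true → odd ✓
{p1, p3}: 1 true → odd ✓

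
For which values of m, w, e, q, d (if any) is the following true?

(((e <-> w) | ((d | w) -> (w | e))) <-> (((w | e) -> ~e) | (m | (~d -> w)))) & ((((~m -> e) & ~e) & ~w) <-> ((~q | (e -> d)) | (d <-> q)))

m: True, w: False, e: False, q: False, d: True

  ((e <-> w) | ((d | w) -> (w | e))) <-> (((w | e) -> ~e) | (m | (~d -> w))) = True
    (e <-> w) | ((d | w) -> (w | e)) = True
      e <-> w = True
      (d | w) -> (w | e) = False
        d | w = True
        w | e = False
    ((w | e) -> ~e) | (m | (~d -> w)) = True
      (w | e) -> ~e = True
        w | e = False
        ~e = True
      m | (~d -> w) = True
        ~d -> w = True
          ~d = False
  (((~m -> e) & ~e) & ~w) <-> ((~q | (e -> d)) | (d <-> q)) = True
    ((~m -> e) & ~e) & ~w = True
      (~m -> e) & ~e = True
        ~m -> e = True
          ~m = False
        ~e = True
      ~w = True
    (~q | (e -> d)) | (d <-> q) = True
      ~q | (e -> d) = True
        ~q = True
        e -> d = True
      d <-> q = False
Both conjuncts True, so the formula holds.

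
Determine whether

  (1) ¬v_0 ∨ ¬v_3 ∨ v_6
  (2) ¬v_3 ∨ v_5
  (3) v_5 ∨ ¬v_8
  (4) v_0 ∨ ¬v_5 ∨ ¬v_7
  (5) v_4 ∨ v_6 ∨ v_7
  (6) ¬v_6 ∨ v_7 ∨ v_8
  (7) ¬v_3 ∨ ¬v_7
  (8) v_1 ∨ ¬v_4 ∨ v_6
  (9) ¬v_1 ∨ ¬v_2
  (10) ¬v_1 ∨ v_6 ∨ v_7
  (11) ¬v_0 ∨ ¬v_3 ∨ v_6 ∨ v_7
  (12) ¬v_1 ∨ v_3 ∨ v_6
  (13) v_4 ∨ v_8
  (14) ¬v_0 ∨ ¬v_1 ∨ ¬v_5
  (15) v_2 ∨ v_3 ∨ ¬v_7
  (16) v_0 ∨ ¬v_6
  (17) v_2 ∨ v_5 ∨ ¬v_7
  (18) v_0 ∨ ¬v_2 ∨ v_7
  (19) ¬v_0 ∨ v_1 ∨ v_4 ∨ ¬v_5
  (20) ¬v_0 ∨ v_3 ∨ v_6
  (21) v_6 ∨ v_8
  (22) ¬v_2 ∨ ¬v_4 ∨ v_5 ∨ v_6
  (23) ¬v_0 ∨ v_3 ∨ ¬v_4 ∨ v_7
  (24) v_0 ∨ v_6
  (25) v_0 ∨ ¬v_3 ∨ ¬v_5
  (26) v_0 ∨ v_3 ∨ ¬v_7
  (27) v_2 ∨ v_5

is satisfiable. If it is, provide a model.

Set v_0 = True.
Try v_1 = True:
  (¬v_1 ∨ ¬v_2) forces v_2 = False.
  (¬v_0 ∨ ¬v_1 ∨ ¬v_5) forces v_5 = False.
  clause (v_2 ∨ v_5) is falsified — backtrack.
So v_1 = False.
Set v_2 = True.
Set v_3 = False.
  then (¬v_0 ∨ v_3 ∨ v_6) forces v_6 = True.
Set v_4 = True.
  then (¬v_0 ∨ v_3 ∨ ¬v_4 ∨ v_7) forces v_7 = True.
Set v_5 = False.
  then (v_5 ∨ ¬v_8) forces v_8 = False.
All clauses satisfied.

v_0=T; v_1=F; v_2=T; v_3=F; v_4=T; v_5=F; v_6=T; v_7=T; v_8=F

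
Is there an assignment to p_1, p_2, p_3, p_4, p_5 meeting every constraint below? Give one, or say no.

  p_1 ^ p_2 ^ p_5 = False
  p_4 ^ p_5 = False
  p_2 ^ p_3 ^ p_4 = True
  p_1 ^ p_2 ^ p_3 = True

p_1 = True, p_2 = False, p_3 = False, p_4 = True, p_5 = True

p_1 ^ p_2 ^ p_5 = T ^ F ^ T = False ✓
p_4 ^ p_5 = T ^ T = False ✓
p_2 ^ p_3 ^ p_4 = F ^ F ^ T = True ✓
p_1 ^ p_2 ^ p_3 = T ^ F ^ F = True ✓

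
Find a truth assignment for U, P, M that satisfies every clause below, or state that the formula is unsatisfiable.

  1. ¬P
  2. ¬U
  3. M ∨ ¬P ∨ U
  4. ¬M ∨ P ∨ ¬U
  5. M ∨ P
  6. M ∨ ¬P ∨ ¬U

Unit clause (¬P) forces P = False.
Unit clause (¬U) forces U = False.
In (M ∨ P) only M is left, so M = True.
Check each clause:
  (¬P): ¬P holds.
  (¬U): ¬U holds.
  (M ∨ ¬P ∨ U): M holds.
  (¬M ∨ P ∨ ¬U): ¬U holds.
  (M ∨ P): M holds.
  (M ∨ ¬P ∨ ¬U): M holds.
All clauses satisfied.

U = False; P = False; M = True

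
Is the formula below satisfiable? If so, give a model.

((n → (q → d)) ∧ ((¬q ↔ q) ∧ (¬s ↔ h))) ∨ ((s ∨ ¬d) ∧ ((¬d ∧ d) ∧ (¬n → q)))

No satisfying assignment exists.

Case q = True: the formula simplifies to (s ∨ ¬d) ∧ (¬d ∧ d).
  d = True: the conjunct ¬d is False.
  d = False: the conjunct d is False.
Case q = False: the formula simplifies to (s ∨ ¬d) ∧ ((¬d ∧ d) ∧ n).
  d = True: the conjunct ¬d is False.
  d = False: the conjunct d is False.
Both cases fail — unsatisfiable.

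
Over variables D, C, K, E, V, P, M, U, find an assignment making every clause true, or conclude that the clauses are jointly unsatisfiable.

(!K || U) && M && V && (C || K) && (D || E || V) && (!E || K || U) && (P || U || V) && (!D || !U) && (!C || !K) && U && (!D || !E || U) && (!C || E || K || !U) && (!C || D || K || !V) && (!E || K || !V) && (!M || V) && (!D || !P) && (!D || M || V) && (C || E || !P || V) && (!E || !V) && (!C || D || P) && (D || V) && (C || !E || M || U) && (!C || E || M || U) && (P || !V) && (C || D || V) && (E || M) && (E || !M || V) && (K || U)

D = False, C = False, K = True, E = False, V = True, P = True, M = True, U = True

Unit clause (M) forces M = True.
Unit clause (V) forces V = True.
Unit clause (U) forces U = True.
In (!E || !V) only !E is left, so E = False.
In (P || !V) only P is left, so P = True.
In (!D || !U) only !D is left, so D = False.
Try C = True:
  (!C || !K) forces K = False.
  clause (!C || E || K || !U) is falsified — backtrack.
So C = False.
  then (C || K) forces K = True.
All clauses satisfied.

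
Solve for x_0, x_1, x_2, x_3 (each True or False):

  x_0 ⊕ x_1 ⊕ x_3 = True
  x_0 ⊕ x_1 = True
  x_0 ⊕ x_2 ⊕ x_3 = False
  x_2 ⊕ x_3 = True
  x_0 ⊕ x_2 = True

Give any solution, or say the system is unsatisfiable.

UNSATISFIABLE

Adding constraints 1, 2, 3, 5 mod 2: every variable appears an even number of times on the left, so the left side is 0.
But the right sides sum to 1 (mod 2). 0 ≠ 1 — the system is inconsistent.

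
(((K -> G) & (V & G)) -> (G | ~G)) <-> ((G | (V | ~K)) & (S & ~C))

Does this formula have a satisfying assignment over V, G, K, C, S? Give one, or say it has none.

V = True, G = False, K = True, C = False, S = True

  (((K -> G) & (V & G)) -> (G | ~G)) <-> ((G | (V | ~K)) & (S & ~C)) = True
    ((K -> G) & (V & G)) -> (G | ~G) = True
      (K -> G) & (V & G) = False
        K -> G = False
        V & G = False
      G | ~G = True
        ~G = True
    (G | (V | ~K)) & (S & ~C) = True
      G | (V | ~K) = True
        V | ~K = True
          ~K = False
      S & ~C = True
        ~C = True
The formula evaluates to True.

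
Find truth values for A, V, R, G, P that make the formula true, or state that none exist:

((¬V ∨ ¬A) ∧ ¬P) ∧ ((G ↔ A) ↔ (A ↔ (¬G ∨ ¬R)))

A = True, V = False, R = False, G = True, P = False

  (¬V ∨ ¬A) ∧ ¬P = True
    ¬V ∨ ¬A = True
      ¬V = True
      ¬A = False
    ¬P = True
  (G ↔ A) ↔ (A ↔ (¬G ∨ ¬R)) = True
    G ↔ A = True
    A ↔ (¬G ∨ ¬R) = True
      ¬G ∨ ¬R = True
        ¬G = False
        ¬R = True
Both conjuncts True, so the formula holds.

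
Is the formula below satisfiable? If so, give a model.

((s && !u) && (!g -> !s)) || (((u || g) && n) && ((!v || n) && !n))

v=F; g=T; u=F; s=T; n=F

  ((s && !u) && (!g -> !s)) || (((u || g) && n) && ((!v || n) && !n)) = True
    (s && !u) && (!g -> !s) = True
      s && !u = True
        !u = True
      !g -> !s = True
        !g = False
        !s = False
    ((u || g) && n) && ((!v || n) && !n) = False
      (u || g) && n = False
        u || g = True
      (!v || n) && !n = True
        !v || n = True
          !v = True
        !n = True
The formula evaluates to True.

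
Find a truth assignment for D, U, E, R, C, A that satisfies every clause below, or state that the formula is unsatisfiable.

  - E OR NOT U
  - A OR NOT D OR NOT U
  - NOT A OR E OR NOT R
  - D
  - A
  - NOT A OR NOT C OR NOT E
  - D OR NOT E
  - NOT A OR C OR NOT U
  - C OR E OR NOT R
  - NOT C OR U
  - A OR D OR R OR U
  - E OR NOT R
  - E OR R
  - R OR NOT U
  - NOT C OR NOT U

Unit clause (D) forces D = True.
Unit clause (A) forces A = True.
Try U = True:
  (E OR NOT U) forces E = True.
  (NOT A OR NOT C OR NOT E) forces C = False.
  clause (NOT A OR C OR NOT U) is falsified — backtrack.
So U = False.
  then (NOT C OR U) forces C = False.
Try E = False:
  (NOT A OR E OR NOT R) forces R = False.
  clause (E OR R) is falsified — backtrack.
So E = True.
Set R = True.
All clauses satisfied.

D = True, U = False, E = True, R = True, C = False, A = True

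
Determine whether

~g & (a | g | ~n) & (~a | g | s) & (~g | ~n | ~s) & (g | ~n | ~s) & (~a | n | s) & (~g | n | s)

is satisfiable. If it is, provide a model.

a: True; n: False; g: False; s: True

Unit clause (~g) forces g = False.
Set a = True.
  then (~a | g | s) forces s = True.
  then (g | ~n | ~s) forces n = False.
Check each clause:
  (~g): ~g holds.
  (a | g | ~n): a holds.
  (~a | g | s): s holds.
  (~g | ~n | ~s): ~g holds.
  (g | ~n | ~s): ~n holds.
  (~a | n | s): s holds.
  (~g | n | s): ~g holds.
All clauses satisfied.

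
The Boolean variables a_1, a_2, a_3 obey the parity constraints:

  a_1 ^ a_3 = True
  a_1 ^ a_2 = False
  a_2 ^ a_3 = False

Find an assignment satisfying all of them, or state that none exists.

Unsatisfiable — no assignment works.

Adding constraints 1, 2, 3 mod 2: every variable appears an even number of times on the left, so the left side is 0.
But the right sides sum to 1 (mod 2). 0 ≠ 1 — the system is inconsistent.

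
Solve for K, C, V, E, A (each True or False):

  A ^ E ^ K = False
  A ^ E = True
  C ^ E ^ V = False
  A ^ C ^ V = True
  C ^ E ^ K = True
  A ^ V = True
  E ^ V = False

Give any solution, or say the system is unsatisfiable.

K=T, C=F, V=F, E=F, A=T

A ^ E ^ K = T ^ F ^ T = False ✓
A ^ E = T ^ F = True ✓
C ^ E ^ V = F ^ F ^ F = False ✓
A ^ C ^ V = T ^ F ^ F = True ✓
C ^ E ^ K = F ^ F ^ T = True ✓
A ^ V = T ^ F = True ✓
E ^ V = F ^ F = False ✓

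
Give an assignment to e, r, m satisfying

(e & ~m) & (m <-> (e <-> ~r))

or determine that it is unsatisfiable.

e = True, r = True, m = False

  e & ~m = True
    ~m = True
  m <-> (e <-> ~r) = True
    e <-> ~r = False
      ~r = False
Both conjuncts True, so the formula holds.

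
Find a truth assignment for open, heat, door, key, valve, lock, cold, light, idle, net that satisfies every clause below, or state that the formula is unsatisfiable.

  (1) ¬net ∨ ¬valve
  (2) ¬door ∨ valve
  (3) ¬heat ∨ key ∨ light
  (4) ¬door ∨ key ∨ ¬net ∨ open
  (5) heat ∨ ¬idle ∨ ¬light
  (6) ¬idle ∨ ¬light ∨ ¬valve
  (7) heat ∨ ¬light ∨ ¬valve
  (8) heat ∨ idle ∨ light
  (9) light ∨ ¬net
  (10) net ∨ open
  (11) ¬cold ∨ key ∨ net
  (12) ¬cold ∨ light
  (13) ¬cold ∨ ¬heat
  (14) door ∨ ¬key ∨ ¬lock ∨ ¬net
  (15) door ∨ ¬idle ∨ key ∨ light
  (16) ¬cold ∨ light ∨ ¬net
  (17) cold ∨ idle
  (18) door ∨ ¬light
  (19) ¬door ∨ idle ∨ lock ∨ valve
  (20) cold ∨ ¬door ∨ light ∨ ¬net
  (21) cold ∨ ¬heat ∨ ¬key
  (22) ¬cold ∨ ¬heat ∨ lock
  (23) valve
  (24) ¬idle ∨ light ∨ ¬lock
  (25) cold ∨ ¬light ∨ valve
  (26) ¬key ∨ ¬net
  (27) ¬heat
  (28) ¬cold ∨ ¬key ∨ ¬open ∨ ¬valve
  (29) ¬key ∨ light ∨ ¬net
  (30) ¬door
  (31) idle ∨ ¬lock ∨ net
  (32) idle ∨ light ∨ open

Unit clause (valve) forces valve = True.
Unit clause (¬heat) forces heat = False.
Unit clause (¬door) forces door = False.
In (¬net ∨ ¬valve) only ¬net is left, so net = False.
In (heat ∨ ¬light ∨ ¬valve) only ¬light is left, so light = False.
In (heat ∨ idle ∨ light) only idle is left, so idle = True.
In (net ∨ open) only open is left, so open = True.
In (¬cold ∨ light) only ¬cold is left, so cold = False.
In (door ∨ ¬idle ∨ key ∨ light) only key is left, so key = True.
In (¬idle ∨ light ∨ ¬lock) only ¬lock is left, so lock = False.
All clauses satisfied.

open=T, heat=F, door=F, key=T, valve=T, lock=F, cold=F, light=F, idle=T, net=F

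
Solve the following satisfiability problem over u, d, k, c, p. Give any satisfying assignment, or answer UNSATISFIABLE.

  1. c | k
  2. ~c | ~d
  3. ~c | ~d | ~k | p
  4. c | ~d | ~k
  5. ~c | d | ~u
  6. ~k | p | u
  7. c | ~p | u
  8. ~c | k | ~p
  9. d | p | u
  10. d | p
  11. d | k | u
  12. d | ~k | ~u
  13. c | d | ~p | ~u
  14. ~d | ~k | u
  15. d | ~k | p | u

u = False, d = False, k = True, c = True, p = True

Set u = False.
Set d = False.
  then (d | p | u) forces p = True.
  then (d | k | u) forces k = True.
  then (c | ~p | u) forces c = True.
All clauses satisfied.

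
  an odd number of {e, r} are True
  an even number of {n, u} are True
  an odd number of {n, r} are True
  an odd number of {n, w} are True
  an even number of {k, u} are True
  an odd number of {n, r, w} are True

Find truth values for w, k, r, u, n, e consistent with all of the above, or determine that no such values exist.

w = False, k = True, r = False, u = True, n = True, e = True

{e, r}: 1 true → odd ✓
{n, u}: 2 true → even ✓
{n, r}: 1 true → odd ✓
{n, w}: 1 true → odd ✓
{k, u}: 2 true → even ✓
{n, r, w}: 1 true → odd ✓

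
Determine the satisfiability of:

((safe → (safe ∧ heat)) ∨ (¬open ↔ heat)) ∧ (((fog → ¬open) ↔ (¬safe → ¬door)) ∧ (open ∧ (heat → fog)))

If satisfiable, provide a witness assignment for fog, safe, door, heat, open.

fog = True, safe = False, door = True, heat = True, open = True

  (safe → (safe ∧ heat)) ∨ (¬open ↔ heat) = True
    safe → (safe ∧ heat) = True
      safe ∧ heat = False
    ¬open ↔ heat = False
      ¬open = False
  ((fog → ¬open) ↔ (¬safe → ¬door)) ∧ (open ∧ (heat → fog)) = True
    (fog → ¬open) ↔ (¬safe → ¬door) = True
      fog → ¬open = False
        ¬open = False
      ¬safe → ¬door = False
        ¬safe = True
        ¬door = False
    open ∧ (heat → fog) = True
      heat → fog = True
Both conjuncts True, so the formula holds.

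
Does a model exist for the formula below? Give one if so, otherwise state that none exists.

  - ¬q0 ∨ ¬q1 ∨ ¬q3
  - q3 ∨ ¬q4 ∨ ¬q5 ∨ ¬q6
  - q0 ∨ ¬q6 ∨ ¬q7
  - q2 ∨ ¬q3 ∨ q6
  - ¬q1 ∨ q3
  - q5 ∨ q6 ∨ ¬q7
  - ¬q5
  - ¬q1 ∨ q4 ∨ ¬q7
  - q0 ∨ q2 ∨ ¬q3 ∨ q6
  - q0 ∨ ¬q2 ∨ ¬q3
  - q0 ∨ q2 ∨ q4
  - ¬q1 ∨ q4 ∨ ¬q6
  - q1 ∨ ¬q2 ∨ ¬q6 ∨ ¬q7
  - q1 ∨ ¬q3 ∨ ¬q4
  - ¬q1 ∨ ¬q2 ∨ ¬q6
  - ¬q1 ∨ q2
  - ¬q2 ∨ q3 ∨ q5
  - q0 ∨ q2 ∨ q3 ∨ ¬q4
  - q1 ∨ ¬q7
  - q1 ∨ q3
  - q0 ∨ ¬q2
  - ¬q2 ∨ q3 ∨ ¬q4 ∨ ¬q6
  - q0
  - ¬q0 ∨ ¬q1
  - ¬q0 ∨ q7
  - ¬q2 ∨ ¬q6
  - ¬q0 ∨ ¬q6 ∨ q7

Case q0 = True:
  (¬q5) forces q5 = False.
  (¬q0 ∨ ¬q1) forces q1 = False.
  (q1 ∨ ¬q7) forces q7 = False.
  Clause (¬q0 ∨ q7) is falsified — contradiction.
Case q0 = False:
  Clause (q0) is falsified — contradiction.
Both cases fail, so the formula is unsatisfiable.

The formula is unsatisfiable.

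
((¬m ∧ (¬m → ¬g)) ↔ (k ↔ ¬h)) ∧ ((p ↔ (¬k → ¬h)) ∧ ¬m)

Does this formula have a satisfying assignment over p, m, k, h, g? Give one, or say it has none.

p=T; m=F; k=T; h=F; g=F

  (¬m ∧ (¬m → ¬g)) ↔ (k ↔ ¬h) = True
    ¬m ∧ (¬m → ¬g) = True
      ¬m = True
      ¬m → ¬g = True
        ¬m = True
        ¬g = True
    k ↔ ¬h = True
      ¬h = True
  (p ↔ (¬k → ¬h)) ∧ ¬m = True
    p ↔ (¬k → ¬h) = True
      ¬k → ¬h = True
        ¬k = False
        ¬h = True
    ¬m = True
Both conjuncts True, so the formula holds.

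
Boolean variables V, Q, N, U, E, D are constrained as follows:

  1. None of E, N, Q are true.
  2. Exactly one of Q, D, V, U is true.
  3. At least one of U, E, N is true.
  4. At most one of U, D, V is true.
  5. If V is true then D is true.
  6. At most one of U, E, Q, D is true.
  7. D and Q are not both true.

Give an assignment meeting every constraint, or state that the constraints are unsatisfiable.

V: False, Q: False, N: False, U: True, E: False, D: False

  (1) {E, N, Q}: 0 true — none ✓
  (2) {Q, D, V, U}: 1 true — exactly one ✓
  (3) {U, E, N}: 1 true — at least one ✓
  (4) {U, D, V}: 1 true — at most one ✓
  (5) V=F ⇒ D: vacuous ✓
  (6) {U, E, Q, D}: 1 true — at most one ✓
  (7) D=F, Q=F — not both ✓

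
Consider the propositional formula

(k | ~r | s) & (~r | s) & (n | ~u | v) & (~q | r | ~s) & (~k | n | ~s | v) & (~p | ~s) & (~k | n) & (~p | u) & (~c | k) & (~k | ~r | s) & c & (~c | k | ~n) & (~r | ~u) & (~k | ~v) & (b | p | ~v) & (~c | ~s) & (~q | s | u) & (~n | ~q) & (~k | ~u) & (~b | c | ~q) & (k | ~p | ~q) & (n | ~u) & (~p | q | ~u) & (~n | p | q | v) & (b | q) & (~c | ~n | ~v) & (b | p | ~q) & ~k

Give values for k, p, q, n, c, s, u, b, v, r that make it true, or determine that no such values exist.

Case k = True:
  Clause (~k) is falsified — contradiction.
Case k = False:
  (~c | k) forces c = False.
  Clause (c) is falsified — contradiction.
Both cases fail, so the formula is unsatisfiable.

Unsatisfiable — no assignment works.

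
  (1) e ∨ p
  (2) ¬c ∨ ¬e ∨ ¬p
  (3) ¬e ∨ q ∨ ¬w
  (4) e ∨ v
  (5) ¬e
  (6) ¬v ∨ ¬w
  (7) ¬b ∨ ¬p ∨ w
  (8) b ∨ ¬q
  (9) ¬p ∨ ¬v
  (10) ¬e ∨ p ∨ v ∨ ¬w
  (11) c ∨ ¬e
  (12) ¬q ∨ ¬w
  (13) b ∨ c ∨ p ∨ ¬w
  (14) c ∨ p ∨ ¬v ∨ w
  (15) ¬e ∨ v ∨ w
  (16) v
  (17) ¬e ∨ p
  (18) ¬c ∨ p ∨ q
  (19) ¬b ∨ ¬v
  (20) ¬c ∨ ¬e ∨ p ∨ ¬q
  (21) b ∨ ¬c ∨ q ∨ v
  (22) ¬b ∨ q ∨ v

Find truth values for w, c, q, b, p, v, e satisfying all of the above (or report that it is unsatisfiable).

Case v = True:
  (¬e) forces e = False.
  (e ∨ p) forces p = True.
  Clause (¬p ∨ ¬v) is falsified — contradiction.
Case v = False:
  Clause (v) is falsified — contradiction.
Both cases fail, so the formula is unsatisfiable.

Unsatisfiable — no assignment works.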